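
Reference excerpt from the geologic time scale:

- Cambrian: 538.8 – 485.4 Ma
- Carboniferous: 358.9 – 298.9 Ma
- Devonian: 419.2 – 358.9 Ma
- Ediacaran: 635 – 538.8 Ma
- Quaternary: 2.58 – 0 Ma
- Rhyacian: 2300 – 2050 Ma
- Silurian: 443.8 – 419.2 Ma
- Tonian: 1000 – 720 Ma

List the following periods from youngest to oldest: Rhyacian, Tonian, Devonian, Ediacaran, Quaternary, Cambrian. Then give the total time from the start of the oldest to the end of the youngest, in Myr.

Quaternary, Devonian, Cambrian, Ediacaran, Tonian, Rhyacian; total span 2300 Myr

From the excerpt: Rhyacian 2300–2050; Tonian 1000–720; Devonian 419.2–358.9; Ediacaran 635–538.8; Quaternary 2.58–0; Cambrian 538.8–485.4 (Ma).
Larger Ma is earlier, so the oldest is Rhyacian and the youngest is Quaternary; youngest to oldest: Quaternary, Devonian, Cambrian, Ediacaran, Tonian, Rhyacian.
Oldest start 2300 minus youngest end 0 gives 2300 Myr overall.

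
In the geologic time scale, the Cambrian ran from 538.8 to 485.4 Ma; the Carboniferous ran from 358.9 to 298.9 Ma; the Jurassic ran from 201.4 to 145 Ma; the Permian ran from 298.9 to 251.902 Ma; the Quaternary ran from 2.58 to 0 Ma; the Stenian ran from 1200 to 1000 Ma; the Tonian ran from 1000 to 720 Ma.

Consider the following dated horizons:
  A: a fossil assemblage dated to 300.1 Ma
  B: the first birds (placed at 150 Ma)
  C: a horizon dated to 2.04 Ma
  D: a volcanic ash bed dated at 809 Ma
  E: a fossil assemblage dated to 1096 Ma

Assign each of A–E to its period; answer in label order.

A — Carboniferous; B — Jurassic; C — Quaternary; D — Tonian; E — Stenian

A: 300.1 Ma lies in 358.9–298.9 Ma, so Carboniferous.
B: 150 Ma lies in 201.4–145 Ma, so Jurassic.
C: 2.04 Ma lies in 2.58–0 Ma, so Quaternary.
D: 809 Ma lies in 1000–720 Ma, so Tonian.
E: 1096 Ma lies in 1200–1000 Ma, so Stenian.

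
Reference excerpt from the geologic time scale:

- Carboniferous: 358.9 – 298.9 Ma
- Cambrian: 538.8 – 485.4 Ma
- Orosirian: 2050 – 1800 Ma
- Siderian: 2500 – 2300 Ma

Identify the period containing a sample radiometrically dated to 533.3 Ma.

533.3 Ma lies between 538.8 and 485.4 Ma, so it falls in the Cambrian.

Cambrian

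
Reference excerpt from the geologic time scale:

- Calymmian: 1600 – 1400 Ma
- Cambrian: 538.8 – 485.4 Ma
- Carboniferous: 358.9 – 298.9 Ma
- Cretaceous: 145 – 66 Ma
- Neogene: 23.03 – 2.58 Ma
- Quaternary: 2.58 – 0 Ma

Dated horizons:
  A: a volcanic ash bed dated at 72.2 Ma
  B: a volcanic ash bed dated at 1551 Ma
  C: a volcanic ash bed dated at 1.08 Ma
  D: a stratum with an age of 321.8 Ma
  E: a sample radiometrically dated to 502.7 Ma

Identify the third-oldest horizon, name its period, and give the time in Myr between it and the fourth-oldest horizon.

Sorted oldest-first by Ma: B (1551), E (502.7), D (321.8), A (72.2), C (1.08).
The third oldest is D at 321.8 Ma, which lies in 358.9–298.9 Ma: the Carboniferous.
The fourth oldest is A at 72.2 Ma; separation = |321.8 − 72.2| = 249.6 Myr.

D, in the Carboniferous; 249.6 million years to A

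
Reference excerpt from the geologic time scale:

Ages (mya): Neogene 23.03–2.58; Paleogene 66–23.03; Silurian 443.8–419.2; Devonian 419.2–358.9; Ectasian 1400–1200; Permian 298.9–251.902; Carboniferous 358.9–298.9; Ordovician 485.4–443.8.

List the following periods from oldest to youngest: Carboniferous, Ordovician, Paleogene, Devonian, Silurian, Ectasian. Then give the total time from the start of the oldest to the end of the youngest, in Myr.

Ectasian, Ordovician, Silurian, Devonian, Carboniferous, Paleogene; total span 1376.97 Myr

Start ages (Ma): Ectasian 1400, Ordovician 485.4, Silurian 443.8, Devonian 419.2, Carboniferous 358.9, Paleogene 66.
Ordered oldest to youngest: Ectasian, Ordovician, Silurian, Devonian, Carboniferous, Paleogene.
Span = 1400 − 23.03 = 1376.97 Myr.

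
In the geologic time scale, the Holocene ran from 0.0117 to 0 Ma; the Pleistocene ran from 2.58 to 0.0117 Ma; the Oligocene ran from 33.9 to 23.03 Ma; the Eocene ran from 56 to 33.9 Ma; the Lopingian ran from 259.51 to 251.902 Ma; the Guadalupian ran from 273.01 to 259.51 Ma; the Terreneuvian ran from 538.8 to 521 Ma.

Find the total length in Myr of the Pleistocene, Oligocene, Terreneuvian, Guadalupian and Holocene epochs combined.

Each duration: Pleistocene = 2.5683; Oligocene = 10.87; Terreneuvian = 17.8; Guadalupian = 13.5; Holocene = 0.0117.
Sum: 2.5683 + 10.87 + 17.8 + 13.5 + 0.0117 = 44.75 Myr.

44.75 million years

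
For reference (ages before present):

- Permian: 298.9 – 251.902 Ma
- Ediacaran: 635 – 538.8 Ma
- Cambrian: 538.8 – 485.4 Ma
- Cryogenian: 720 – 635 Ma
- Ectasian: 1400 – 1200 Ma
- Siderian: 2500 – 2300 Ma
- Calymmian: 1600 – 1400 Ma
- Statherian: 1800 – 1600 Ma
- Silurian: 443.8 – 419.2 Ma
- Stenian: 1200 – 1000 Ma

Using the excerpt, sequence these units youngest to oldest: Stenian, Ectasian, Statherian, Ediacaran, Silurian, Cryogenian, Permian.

Permian → Silurian → Ediacaran → Cryogenian → Stenian → Ectasian → Statherian

Sorting by start age (ascending Ma, since larger Ma = older): Permian start 298.9, Silurian start 443.8, Ediacaran start 635, Cryogenian start 720, Stenian start 1200, Ectasian start 1400, Statherian start 1800.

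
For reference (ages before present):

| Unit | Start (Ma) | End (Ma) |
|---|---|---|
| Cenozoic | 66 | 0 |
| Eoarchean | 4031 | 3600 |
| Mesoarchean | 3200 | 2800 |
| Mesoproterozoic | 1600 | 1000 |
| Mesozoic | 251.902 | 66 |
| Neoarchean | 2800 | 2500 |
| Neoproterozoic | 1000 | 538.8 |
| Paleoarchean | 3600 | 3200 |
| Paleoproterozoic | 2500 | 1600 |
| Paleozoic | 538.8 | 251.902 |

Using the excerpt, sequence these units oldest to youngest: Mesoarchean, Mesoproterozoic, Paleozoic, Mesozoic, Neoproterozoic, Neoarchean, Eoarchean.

Sorting by start age (descending Ma, since larger Ma = older): Eoarchean start 4031, Mesoarchean start 3200, Neoarchean start 2800, Mesoproterozoic start 1600, Neoproterozoic start 1000, Paleozoic start 538.8, Mesozoic start 251.902.

Eoarchean, Mesoarchean, Neoarchean, Mesoproterozoic, Neoproterozoic, Paleozoic, Mesozoic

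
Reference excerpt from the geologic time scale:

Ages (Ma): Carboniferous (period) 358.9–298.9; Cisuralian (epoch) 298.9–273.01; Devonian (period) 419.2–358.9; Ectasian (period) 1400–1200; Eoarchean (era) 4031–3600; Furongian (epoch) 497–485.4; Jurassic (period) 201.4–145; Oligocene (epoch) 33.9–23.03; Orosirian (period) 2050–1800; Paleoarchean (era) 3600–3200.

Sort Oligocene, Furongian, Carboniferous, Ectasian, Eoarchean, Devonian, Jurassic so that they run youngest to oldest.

Oligocene, then Jurassic, then Carboniferous, then Devonian, then Furongian, then Ectasian, then Eoarchean

Read off each span (Ma): Oligocene 33.9–23.03; Furongian 497–485.4; Carboniferous 358.9–298.9; Ectasian 1400–1200; Eoarchean 4031–3600; Devonian 419.2–358.9; Jurassic 201.4–145.
Larger Ma is older, so oldest→youngest is Eoarchean, Ectasian, Furongian, Devonian, Carboniferous, Jurassic, Oligocene; reverse it for youngest→oldest.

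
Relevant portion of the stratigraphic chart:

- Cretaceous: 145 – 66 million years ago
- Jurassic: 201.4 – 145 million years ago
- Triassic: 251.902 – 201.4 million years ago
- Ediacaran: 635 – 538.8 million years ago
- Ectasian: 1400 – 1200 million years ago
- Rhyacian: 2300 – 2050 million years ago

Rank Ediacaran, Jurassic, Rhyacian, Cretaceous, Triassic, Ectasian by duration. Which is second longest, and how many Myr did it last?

Ectasian, 200 million years

Durations: Ediacaran 96.2; Jurassic 56.4; Rhyacian 250; Cretaceous 79; Triassic 50.502; Ectasian 200 Myr.
Sorted longest-first: Rhyacian (250), Ectasian (200), Ediacaran (96.2), Cretaceous (79), Jurassic (56.4), Triassic (50.502).
The second longest is Ectasian at 200 Myr.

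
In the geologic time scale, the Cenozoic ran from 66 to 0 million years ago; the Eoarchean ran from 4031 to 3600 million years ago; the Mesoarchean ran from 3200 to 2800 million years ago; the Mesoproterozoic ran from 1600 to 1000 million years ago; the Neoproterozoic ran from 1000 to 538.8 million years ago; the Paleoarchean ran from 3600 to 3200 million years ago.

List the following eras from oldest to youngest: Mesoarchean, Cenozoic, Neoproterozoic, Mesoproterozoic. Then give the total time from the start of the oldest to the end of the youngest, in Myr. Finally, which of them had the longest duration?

Start ages (Ma): Mesoarchean 3200, Mesoproterozoic 1600, Neoproterozoic 1000, Cenozoic 66.
Ordered oldest to youngest: Mesoarchean, Mesoproterozoic, Neoproterozoic, Cenozoic.
Span = 3200 − 0 = 3200 Myr.
Durations: Neoproterozoic 461.2, Mesoarchean 400, Cenozoic 66, Mesoproterozoic 600 → longest is Mesoproterozoic (600 Myr).

Mesoarchean → Mesoproterozoic → Neoproterozoic → Cenozoic; total span 3200 Myr; longest is Mesoproterozoic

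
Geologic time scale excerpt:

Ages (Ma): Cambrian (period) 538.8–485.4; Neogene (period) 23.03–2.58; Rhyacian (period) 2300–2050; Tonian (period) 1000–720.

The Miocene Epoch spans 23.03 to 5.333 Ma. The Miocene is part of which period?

Neogene

The Miocene (23.03–5.333 Ma) lies entirely within 23.03–2.58 Ma, the Neogene Period.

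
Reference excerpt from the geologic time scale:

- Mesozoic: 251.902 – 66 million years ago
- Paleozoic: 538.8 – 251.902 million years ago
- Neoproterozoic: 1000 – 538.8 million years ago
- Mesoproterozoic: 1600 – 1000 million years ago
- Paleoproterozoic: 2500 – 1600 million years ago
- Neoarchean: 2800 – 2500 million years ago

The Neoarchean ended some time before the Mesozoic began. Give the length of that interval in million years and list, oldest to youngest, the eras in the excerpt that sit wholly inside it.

End of Neoarchean = 2500 Ma; start of Mesozoic = 251.902 Ma.
Gap = 2500 − 251.902 = 2248.098 Myr.
Eras wholly inside 2500–251.902 Ma: Paleoproterozoic (2500–1600), Mesoproterozoic (1600–1000), Neoproterozoic (1000–538.8), Paleozoic (538.8–251.902).

2248.098 million years; Paleoproterozoic, Mesoproterozoic, Neoproterozoic, Paleozoic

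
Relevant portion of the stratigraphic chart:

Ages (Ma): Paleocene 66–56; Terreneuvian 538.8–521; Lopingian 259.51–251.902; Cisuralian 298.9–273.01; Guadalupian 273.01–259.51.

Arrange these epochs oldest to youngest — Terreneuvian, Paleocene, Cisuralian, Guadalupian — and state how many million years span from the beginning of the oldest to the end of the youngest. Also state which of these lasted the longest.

From the excerpt: Terreneuvian 538.8–521; Paleocene 66–56; Cisuralian 298.9–273.01; Guadalupian 273.01–259.51 (Ma).
Larger Ma is earlier, so the oldest is Terreneuvian and the youngest is Paleocene; oldest to youngest: Terreneuvian, Cisuralian, Guadalupian, Paleocene.
Oldest start 538.8 minus youngest end 56 gives 482.8 Myr overall.
Individual lengths (start − end): Paleocene 10; Terreneuvian 17.8; Guadalupian 13.5; Cisuralian 25.89. The largest is Cisuralian at 25.89 Myr.

Terreneuvian → Cisuralian → Guadalupian → Paleocene; total span 482.8 Myr; longest is Cisuralian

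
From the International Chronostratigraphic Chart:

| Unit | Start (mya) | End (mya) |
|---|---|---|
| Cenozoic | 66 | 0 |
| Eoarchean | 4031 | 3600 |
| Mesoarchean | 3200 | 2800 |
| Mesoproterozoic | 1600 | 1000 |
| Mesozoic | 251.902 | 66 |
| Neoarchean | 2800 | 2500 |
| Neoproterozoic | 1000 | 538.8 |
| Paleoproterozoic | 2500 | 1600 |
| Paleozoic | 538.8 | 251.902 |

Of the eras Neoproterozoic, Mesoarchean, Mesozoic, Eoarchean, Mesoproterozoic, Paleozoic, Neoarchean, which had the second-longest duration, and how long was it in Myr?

Neoproterozoic, 461.2 million years

Start − end for each: Neoproterozoic 1000 − 538.8 = 461.2; Mesoarchean 3200 − 2800 = 400; Mesozoic 251.902 − 66 = 185.902; Eoarchean 4031 − 3600 = 431; Mesoproterozoic 1600 − 1000 = 600; Paleozoic 538.8 − 251.902 = 286.898; Neoarchean 2800 − 2500 = 300.
Ranking these from longest: Mesoproterozoic > Neoproterozoic > Eoarchean > Mesoarchean > Neoarchean > Paleozoic > Mesozoic.
Position 2 in that ranking is Neoproterozoic, which lasted 461.2 Myr.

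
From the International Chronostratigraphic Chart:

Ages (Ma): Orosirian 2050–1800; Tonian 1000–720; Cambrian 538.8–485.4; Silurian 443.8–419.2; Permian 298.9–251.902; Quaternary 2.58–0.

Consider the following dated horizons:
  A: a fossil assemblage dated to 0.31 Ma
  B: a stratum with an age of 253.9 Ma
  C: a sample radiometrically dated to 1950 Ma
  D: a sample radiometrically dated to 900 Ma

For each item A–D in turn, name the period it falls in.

A: 0.31 Ma lies in 2.58–0 Ma, so Quaternary.
B: 253.9 Ma lies in 298.9–251.902 Ma, so Permian.
C: 1950 Ma lies in 2050–1800 Ma, so Orosirian.
D: 900 Ma lies in 1000–720 Ma, so Tonian.

A — Quaternary; B — Permian; C — Orosirian; D — Tonian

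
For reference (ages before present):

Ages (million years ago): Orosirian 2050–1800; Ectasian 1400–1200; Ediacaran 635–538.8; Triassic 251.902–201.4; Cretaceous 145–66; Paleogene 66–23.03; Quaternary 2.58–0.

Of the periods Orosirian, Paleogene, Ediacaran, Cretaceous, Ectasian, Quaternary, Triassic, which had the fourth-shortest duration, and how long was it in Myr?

Durations: Orosirian 250; Paleogene 42.97; Ediacaran 96.2; Cretaceous 79; Ectasian 200; Quaternary 2.58; Triassic 50.502 Myr.
Sorted shortest-first: Quaternary (2.58), Paleogene (42.97), Triassic (50.502), Cretaceous (79), Ediacaran (96.2), Ectasian (200), Orosirian (250).
The fourth shortest is Cretaceous at 79 Myr.

Cretaceous, 79 million years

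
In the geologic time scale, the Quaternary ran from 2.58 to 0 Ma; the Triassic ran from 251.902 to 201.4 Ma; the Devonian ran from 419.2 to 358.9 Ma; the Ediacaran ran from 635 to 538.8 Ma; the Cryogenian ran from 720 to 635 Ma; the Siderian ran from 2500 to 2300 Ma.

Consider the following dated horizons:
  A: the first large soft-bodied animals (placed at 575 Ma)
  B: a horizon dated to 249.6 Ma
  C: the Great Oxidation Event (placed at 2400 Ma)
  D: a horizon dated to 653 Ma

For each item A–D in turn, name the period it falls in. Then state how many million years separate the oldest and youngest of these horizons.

A: 575 Ma lies in 635–538.8 Ma, so Ediacaran.
B: 249.6 Ma lies in 251.902–201.4 Ma, so Triassic.
C: 2400 Ma lies in 2500–2300 Ma, so Siderian.
D: 653 Ma lies in 720–635 Ma, so Cryogenian.
Oldest = 2400 Ma, youngest = 249.6 Ma → span 2150.4 Myr.

A — Ediacaran; B — Triassic; C — Siderian; D — Cryogenian; span 2150.4 million years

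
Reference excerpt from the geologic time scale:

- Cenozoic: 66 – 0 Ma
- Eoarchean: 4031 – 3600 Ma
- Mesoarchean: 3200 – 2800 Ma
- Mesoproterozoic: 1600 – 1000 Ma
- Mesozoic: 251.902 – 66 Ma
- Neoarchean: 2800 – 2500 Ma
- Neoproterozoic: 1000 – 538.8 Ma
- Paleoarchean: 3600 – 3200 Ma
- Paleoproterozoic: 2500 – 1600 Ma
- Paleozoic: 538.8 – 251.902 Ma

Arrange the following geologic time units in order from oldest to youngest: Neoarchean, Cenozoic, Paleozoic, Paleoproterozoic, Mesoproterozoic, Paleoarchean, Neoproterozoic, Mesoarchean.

Read off each span (Ma): Neoarchean 2800–2500; Cenozoic 66–0; Paleozoic 538.8–251.902; Paleoproterozoic 2500–1600; Mesoproterozoic 1600–1000; Paleoarchean 3600–3200; Neoproterozoic 1000–538.8; Mesoarchean 3200–2800.
Larger Ma is older, so oldest→youngest is Paleoarchean, Mesoarchean, Neoarchean, Paleoproterozoic, Mesoproterozoic, Neoproterozoic, Paleozoic, Cenozoic.

Paleoarchean, Mesoarchean, Neoarchean, Paleoproterozoic, Mesoproterozoic, Neoproterozoic, Paleozoic, Cenozoic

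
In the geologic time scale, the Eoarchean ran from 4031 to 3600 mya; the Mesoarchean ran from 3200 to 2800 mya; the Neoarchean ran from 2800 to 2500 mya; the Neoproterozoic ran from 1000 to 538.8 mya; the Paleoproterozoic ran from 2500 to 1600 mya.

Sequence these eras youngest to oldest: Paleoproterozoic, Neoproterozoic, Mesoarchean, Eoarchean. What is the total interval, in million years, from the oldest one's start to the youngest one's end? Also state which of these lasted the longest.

From the excerpt: Paleoproterozoic 2500–1600; Neoproterozoic 1000–538.8; Mesoarchean 3200–2800; Eoarchean 4031–3600 (Ma).
Larger Ma is earlier, so the oldest is Eoarchean and the youngest is Neoproterozoic; youngest to oldest: Neoproterozoic, Paleoproterozoic, Mesoarchean, Eoarchean.
Oldest start 4031 minus youngest end 538.8 gives 3492.2 Myr overall.
Individual lengths (start − end): Eoarchean 431; Paleoproterozoic 900; Neoproterozoic 461.2; Mesoarchean 400. The largest is Paleoproterozoic at 900 Myr.

Neoproterozoic, Paleoproterozoic, Mesoarchean, Eoarchean; total span 3492.2 Myr; longest is Paleoproterozoic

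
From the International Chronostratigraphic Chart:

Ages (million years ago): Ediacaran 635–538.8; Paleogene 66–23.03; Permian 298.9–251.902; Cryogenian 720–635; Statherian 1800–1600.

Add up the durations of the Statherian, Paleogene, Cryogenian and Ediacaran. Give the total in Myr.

Duration is start − end for each: (1800 − 1600) + (66 − 23.03) + (720 − 635) + (635 − 538.8).
That is 200 + 42.97 + 85 + 96.2, which totals 424.17 million years.

424.17 million years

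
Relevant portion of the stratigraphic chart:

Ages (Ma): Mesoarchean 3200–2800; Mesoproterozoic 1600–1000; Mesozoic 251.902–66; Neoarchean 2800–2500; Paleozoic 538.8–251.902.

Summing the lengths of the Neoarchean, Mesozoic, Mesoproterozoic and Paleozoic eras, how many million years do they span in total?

Each duration: Neoarchean = 300; Mesozoic = 185.902; Mesoproterozoic = 600; Paleozoic = 286.898.
Sum: 300 + 185.902 + 600 + 286.898 = 1372.8 Myr.

1372.8 million years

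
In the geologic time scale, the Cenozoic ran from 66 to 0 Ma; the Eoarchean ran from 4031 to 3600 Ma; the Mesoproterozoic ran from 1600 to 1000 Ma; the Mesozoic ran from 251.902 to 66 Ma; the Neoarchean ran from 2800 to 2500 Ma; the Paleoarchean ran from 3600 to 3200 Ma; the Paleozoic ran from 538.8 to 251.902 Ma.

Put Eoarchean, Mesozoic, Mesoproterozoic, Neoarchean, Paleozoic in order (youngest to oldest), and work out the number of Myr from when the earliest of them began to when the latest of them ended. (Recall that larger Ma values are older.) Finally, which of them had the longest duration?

Mesozoic, Paleozoic, Mesoproterozoic, Neoarchean, Eoarchean; total span 3965 Myr; longest is Mesoproterozoic

Start ages (Ma): Eoarchean 4031, Neoarchean 2800, Mesoproterozoic 1600, Paleozoic 538.8, Mesozoic 251.902.
Ordered youngest to oldest: Mesozoic, Paleozoic, Mesoproterozoic, Neoarchean, Eoarchean.
Span = 4031 − 66 = 3965 Myr.
Durations: Eoarchean 431, Neoarchean 300, Paleozoic 286.898, Mesoproterozoic 600, Mesozoic 185.902 → longest is Mesoproterozoic (600 Myr).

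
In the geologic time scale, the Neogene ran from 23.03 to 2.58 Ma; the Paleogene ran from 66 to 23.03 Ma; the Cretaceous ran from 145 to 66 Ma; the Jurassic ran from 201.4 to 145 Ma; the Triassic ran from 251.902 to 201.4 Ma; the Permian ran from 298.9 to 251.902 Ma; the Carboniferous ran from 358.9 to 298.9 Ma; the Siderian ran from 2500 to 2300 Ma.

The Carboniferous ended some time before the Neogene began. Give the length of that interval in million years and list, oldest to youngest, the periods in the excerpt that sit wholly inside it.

275.87 million years; Permian, Triassic, Jurassic, Cretaceous, Paleogene

The Carboniferous closes at 298.9 Ma and the Neogene opens at 23.03 Ma, so the interval is 298.9 − 23.03 = 275.87 Myr.
A period fits inside if it starts at or after 298.9 Ma and ends at or before 23.03 Ma; oldest first that gives Permian, Triassic, Jurassic, Cretaceous, Paleogene.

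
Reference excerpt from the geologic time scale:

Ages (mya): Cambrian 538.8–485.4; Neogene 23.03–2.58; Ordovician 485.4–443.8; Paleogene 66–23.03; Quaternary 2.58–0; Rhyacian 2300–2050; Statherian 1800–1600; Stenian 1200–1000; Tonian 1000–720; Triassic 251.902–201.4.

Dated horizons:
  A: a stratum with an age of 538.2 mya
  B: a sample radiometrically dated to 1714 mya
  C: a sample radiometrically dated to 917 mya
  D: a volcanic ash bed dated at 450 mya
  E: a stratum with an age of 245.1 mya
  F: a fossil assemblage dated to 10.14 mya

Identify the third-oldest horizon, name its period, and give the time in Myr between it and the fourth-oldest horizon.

A, in the Cambrian; 88.2 million years to D

Sorted oldest-first by Ma: B (1714), C (917), A (538.2), D (450), E (245.1), F (10.14).
The third oldest is A at 538.2 Ma, which lies in 538.8–485.4 Ma: the Cambrian.
The fourth oldest is D at 450 Ma; separation = |538.2 − 450| = 88.2 Myr.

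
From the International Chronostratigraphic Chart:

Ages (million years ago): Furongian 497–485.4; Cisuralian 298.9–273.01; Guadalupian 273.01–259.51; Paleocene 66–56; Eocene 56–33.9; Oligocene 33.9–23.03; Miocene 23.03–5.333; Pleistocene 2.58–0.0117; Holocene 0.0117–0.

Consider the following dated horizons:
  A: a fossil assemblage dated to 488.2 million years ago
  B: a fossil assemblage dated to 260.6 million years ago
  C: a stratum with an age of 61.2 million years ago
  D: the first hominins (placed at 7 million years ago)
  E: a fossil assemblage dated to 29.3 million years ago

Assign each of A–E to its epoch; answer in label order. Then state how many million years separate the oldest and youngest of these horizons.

Match each age against the start–end ranges in the excerpt: A = 488.2 Ma → Furongian (497–485.4); B = 260.6 Ma → Guadalupian (273.01–259.51); C = 61.2 Ma → Paleocene (66–56); D = 7 Ma → Miocene (23.03–5.333); E = 29.3 Ma → Oligocene (33.9–23.03).
The largest age is 488.2 Ma and the smallest is 7 Ma; their difference is 481.2 Myr.

A — Furongian; B — Guadalupian; C — Paleocene; D — Miocene; E — Oligocene; span 481.2 million years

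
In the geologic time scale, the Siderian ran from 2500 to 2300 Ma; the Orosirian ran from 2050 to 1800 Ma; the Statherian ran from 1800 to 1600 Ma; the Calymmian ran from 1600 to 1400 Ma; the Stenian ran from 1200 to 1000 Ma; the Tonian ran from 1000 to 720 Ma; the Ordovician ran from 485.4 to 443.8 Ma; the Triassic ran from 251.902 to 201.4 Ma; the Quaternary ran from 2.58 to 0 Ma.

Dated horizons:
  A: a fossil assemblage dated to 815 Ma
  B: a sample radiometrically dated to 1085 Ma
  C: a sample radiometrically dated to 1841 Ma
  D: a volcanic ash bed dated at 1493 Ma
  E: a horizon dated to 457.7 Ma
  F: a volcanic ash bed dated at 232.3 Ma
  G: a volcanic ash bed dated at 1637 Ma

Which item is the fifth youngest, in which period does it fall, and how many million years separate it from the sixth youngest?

D, in the Calymmian; 144 million years to G

Sorted youngest-first by Ma: F (232.3), E (457.7), A (815), B (1085), D (1493), G (1637), C (1841).
The fifth youngest is D at 1493 Ma, which lies in 1600–1400 Ma: the Calymmian.
The sixth youngest is G at 1637 Ma; separation = |1493 − 1637| = 144 Myr.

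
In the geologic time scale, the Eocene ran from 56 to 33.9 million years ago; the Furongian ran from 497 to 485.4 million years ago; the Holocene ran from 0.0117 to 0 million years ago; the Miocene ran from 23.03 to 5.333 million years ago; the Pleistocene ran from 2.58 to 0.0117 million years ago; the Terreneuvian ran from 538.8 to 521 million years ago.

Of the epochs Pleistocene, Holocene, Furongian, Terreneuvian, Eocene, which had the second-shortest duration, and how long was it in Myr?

Start − end for each: Pleistocene 2.58 − 0.0117 = 2.5683; Holocene 0.0117 − 0 = 0.0117; Furongian 497 − 485.4 = 11.6; Terreneuvian 538.8 − 521 = 17.8; Eocene 56 − 33.9 = 22.1.
Ranking these from shortest: Holocene < Pleistocene < Furongian < Terreneuvian < Eocene.
Position 2 in that ranking is Pleistocene, which lasted 2.5683 Myr.

Pleistocene, 2.5683 million years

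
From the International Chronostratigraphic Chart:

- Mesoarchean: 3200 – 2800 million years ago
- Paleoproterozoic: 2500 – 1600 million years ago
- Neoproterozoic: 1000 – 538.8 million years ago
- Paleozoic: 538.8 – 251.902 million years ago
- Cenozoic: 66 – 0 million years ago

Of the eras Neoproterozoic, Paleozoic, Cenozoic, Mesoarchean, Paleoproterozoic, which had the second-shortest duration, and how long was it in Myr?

Paleozoic, 286.898 million years

Durations: Neoproterozoic 461.2; Paleozoic 286.898; Cenozoic 66; Mesoarchean 400; Paleoproterozoic 900 Myr.
Sorted shortest-first: Cenozoic (66), Paleozoic (286.898), Mesoarchean (400), Neoproterozoic (461.2), Paleoproterozoic (900).
The second shortest is Paleozoic at 286.898 Myr.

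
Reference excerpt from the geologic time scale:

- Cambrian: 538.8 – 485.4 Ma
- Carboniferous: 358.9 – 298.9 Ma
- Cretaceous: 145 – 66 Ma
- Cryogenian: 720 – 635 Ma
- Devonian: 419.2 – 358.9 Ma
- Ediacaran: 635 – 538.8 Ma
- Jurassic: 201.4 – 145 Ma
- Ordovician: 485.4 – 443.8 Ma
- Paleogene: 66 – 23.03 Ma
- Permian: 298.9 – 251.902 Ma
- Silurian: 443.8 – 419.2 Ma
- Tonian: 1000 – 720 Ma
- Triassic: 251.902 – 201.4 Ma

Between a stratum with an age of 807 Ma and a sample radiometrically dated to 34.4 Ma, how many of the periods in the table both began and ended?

807 Ma sits inside the Tonian (1000–720) and 34.4 Ma inside the Paleogene (66–23.03); neither of those is wholly between the two dates.
The listed periods lying completely between them are Cryogenian, Ediacaran, Cambrian, Ordovician, Silurian, Devonian, Carboniferous, Permian, Triassic, Jurassic, Cretaceous — 11 in all.

11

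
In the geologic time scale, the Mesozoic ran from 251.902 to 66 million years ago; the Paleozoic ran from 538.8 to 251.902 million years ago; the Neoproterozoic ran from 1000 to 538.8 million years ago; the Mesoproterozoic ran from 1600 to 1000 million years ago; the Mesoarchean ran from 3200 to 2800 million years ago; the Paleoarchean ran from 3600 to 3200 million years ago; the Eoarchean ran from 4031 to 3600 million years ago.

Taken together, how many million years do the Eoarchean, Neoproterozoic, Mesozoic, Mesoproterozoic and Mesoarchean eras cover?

Each duration: Eoarchean = 431; Neoproterozoic = 461.2; Mesozoic = 185.902; Mesoproterozoic = 600; Mesoarchean = 400.
Sum: 431 + 461.2 + 185.902 + 600 + 400 = 2078.102 Myr.

2078.102 million years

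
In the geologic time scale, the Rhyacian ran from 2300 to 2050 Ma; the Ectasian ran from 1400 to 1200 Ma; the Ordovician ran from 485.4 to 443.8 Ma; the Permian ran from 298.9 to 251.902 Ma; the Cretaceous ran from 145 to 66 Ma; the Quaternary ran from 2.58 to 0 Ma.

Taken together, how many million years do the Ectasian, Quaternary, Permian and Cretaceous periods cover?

328.578 million years

Each duration: Ectasian = 200; Quaternary = 2.58; Permian = 46.998; Cretaceous = 79.
Sum: 200 + 2.58 + 46.998 + 79 = 328.578 Myr.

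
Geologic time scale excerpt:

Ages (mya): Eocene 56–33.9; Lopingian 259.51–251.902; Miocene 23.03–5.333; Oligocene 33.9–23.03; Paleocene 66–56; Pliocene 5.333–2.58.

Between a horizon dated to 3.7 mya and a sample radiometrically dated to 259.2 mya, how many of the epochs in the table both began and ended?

The older date is 259.2 Ma and the younger is 3.7 Ma.
Epochs with start < 259.2 and end > 3.7 Ma: Paleocene (66–56), Eocene (56–33.9), Oligocene (33.9–23.03), Miocene (23.03–5.333).
That is 4 complete epochs.

4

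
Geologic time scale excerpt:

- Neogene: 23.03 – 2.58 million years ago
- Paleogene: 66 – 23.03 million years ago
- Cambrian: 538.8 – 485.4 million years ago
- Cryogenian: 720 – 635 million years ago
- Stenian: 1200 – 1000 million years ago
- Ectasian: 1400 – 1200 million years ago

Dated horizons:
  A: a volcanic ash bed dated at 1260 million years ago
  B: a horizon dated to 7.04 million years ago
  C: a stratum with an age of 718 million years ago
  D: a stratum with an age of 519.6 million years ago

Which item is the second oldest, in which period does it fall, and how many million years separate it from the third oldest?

Sorted oldest-first by Ma: A (1260), C (718), D (519.6), B (7.04).
The second oldest is C at 718 Ma, which lies in 720–635 Ma: the Cryogenian.
The third oldest is D at 519.6 Ma; separation = |718 − 519.6| = 198.4 Myr.

C, in the Cryogenian; 198.4 million years to D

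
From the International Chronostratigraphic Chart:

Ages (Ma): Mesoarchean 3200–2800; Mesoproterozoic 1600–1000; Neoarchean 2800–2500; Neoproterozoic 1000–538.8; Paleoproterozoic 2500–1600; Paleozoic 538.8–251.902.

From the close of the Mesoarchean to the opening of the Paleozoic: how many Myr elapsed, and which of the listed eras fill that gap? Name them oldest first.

2261.2 million years; Neoarchean, Paleoproterozoic, Mesoproterozoic, Neoproterozoic

The Mesoarchean closes at 2800 Ma and the Paleozoic opens at 538.8 Ma, so the interval is 2800 − 538.8 = 2261.2 Myr.
An era fits inside if it starts at or after 2800 Ma and ends at or before 538.8 Ma; oldest first that gives Neoarchean, Paleoproterozoic, Mesoproterozoic, Neoproterozoic.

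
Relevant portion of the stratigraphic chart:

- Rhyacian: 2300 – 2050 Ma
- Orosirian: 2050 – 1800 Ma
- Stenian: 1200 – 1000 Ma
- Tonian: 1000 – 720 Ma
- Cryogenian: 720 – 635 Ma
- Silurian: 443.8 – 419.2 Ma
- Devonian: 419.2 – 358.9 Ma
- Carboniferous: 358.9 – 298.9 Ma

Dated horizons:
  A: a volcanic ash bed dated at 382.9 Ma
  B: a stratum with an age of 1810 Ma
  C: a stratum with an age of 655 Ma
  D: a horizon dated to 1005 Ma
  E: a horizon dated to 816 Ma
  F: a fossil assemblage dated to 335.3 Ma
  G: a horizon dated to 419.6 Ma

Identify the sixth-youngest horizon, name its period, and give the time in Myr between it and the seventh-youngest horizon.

D, in the Stenian; 805 million years to B

Smaller Ma means younger, so youngest first: F 335.3 < A 382.9 < G 419.6 < C 655 < E 816 < D 1005 < B 1810.
Counting 6 along gives D (1005 Ma); the excerpt puts that inside the Stenian, 1200–1000 Ma.
Next in line is B (1810 Ma), and 1810 − 1005 = 805 Myr.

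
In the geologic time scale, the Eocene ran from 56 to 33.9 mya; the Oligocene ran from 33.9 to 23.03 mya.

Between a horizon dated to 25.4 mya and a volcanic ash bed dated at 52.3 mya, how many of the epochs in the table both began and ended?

Checking each listed span, none has both start < 52.3 Ma and end > 25.4 Ma — every epoch straddles one of the two dates or lies outside them — so the count is 0.

0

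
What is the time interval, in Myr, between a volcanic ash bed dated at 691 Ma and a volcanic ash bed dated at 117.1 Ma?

573.9 million years

691 − 117.1 = 573.9 million years.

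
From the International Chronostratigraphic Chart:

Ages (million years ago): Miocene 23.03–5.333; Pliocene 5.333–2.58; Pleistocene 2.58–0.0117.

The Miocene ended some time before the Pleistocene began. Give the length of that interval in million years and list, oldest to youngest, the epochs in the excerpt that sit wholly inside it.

2.753 million years; Pliocene

End of Miocene = 5.333 Ma; start of Pleistocene = 2.58 Ma.
Gap = 5.333 − 2.58 = 2.753 Myr.
Epochs wholly inside 5.333–2.58 Ma: Pliocene (5.333–2.58).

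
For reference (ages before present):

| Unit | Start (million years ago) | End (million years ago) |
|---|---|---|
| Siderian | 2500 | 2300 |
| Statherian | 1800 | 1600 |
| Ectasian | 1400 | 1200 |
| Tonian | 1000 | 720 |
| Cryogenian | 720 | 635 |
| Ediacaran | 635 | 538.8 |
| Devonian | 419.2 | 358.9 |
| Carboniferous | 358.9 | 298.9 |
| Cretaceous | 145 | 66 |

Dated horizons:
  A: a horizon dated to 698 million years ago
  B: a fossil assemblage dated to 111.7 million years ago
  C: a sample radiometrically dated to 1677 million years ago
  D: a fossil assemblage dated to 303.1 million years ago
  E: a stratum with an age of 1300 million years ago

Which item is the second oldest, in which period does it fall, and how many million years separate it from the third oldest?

Sorted oldest-first by Ma: C (1677), E (1300), A (698), D (303.1), B (111.7).
The second oldest is E at 1300 Ma, which lies in 1400–1200 Ma: the Ectasian.
The third oldest is A at 698 Ma; separation = |1300 − 698| = 602 Myr.

E, in the Ectasian; 602 million years to A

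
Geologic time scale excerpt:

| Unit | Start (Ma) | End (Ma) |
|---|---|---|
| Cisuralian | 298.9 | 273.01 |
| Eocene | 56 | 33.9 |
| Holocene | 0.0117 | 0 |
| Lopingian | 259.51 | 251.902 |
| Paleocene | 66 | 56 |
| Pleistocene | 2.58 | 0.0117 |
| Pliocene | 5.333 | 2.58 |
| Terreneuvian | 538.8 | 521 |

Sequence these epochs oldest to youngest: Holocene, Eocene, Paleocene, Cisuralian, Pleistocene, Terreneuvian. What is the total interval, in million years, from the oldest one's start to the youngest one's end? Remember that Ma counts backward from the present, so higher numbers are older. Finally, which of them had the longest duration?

Terreneuvian, Cisuralian, Paleocene, Eocene, Pleistocene, Holocene; total span 538.8 Myr; longest is Cisuralian

Start ages (Ma): Terreneuvian 538.8, Cisuralian 298.9, Paleocene 66, Eocene 56, Pleistocene 2.58, Holocene 0.0117.
Ordered oldest to youngest: Terreneuvian, Cisuralian, Paleocene, Eocene, Pleistocene, Holocene.
Span = 538.8 − 0 = 538.8 Myr.
Durations: Paleocene 10, Terreneuvian 17.8, Eocene 22.1, Holocene 0.0117, Cisuralian 25.89, Pleistocene 2.5683 → longest is Cisuralian (25.89 Myr).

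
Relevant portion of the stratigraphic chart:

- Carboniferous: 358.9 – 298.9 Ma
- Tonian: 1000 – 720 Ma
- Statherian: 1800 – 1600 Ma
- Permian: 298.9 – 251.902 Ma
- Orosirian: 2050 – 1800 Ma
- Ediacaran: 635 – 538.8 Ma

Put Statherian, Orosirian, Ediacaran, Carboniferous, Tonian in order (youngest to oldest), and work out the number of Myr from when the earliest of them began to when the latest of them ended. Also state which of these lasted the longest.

From the excerpt: Statherian 1800–1600; Orosirian 2050–1800; Ediacaran 635–538.8; Carboniferous 358.9–298.9; Tonian 1000–720 (Ma).
Larger Ma is earlier, so the oldest is Orosirian and the youngest is Carboniferous; youngest to oldest: Carboniferous, Ediacaran, Tonian, Statherian, Orosirian.
Oldest start 2050 minus youngest end 298.9 gives 1751.1 Myr overall.
Individual lengths (start − end): Statherian 200; Orosirian 250; Ediacaran 96.2; Tonian 280; Carboniferous 60. The largest is Tonian at 280 Myr.

Carboniferous → Ediacaran → Tonian → Statherian → Orosirian; total span 1751.1 Myr; longest is Tonian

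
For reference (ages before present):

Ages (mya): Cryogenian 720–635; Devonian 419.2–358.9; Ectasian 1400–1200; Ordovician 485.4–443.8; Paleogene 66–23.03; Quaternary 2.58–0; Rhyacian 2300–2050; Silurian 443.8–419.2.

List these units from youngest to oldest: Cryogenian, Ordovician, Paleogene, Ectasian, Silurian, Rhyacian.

The oldest of these is Rhyacian (starts 2300 Ma) and the youngest is Paleogene (ends 23.03 Ma).
In between, by decreasing start age: Ectasian (1400), Cryogenian (720), Ordovician (485.4), Silurian (443.8).
Listing youngest first means reversing that sequence.

Paleogene, Silurian, Ordovician, Cryogenian, Ectasian, Rhyacian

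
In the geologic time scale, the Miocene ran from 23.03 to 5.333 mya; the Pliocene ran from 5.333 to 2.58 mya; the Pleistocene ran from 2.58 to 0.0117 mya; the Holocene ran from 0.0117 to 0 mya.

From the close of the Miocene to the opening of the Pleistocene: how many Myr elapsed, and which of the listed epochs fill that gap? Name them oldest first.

The Miocene closes at 5.333 Ma and the Pleistocene opens at 2.58 Ma, so the interval is 5.333 − 2.58 = 2.753 Myr.
An epoch fits inside if it starts at or after 5.333 Ma and ends at or before 2.58 Ma; oldest first that gives Pliocene.

2.753 million years; Pliocene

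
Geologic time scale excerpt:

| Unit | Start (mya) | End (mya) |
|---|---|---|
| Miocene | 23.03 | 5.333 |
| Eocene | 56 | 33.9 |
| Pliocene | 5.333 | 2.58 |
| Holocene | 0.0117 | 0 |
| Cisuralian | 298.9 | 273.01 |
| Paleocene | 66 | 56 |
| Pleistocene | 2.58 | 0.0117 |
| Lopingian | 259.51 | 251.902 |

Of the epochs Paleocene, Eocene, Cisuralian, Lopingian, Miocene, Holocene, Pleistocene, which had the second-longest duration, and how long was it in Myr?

Start − end for each: Paleocene 66 − 56 = 10; Eocene 56 − 33.9 = 22.1; Cisuralian 298.9 − 273.01 = 25.89; Lopingian 259.51 − 251.902 = 7.608; Miocene 23.03 − 5.333 = 17.697; Holocene 0.0117 − 0 = 0.0117; Pleistocene 2.58 − 0.0117 = 2.5683.
Ranking these from longest: Cisuralian > Eocene > Miocene > Paleocene > Lopingian > Pleistocene > Holocene.
Position 2 in that ranking is Eocene, which lasted 22.1 Myr.

Eocene, 22.1 million years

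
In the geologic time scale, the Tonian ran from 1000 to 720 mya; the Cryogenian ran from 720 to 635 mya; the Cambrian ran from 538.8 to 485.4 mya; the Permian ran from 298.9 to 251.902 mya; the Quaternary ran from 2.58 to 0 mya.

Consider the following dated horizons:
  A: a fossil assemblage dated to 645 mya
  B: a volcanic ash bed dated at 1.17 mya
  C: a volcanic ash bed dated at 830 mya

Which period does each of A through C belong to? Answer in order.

A: 645 Ma lies in 720–635 Ma, so Cryogenian.
B: 1.17 Ma lies in 2.58–0 Ma, so Quaternary.
C: 830 Ma lies in 1000–720 Ma, so Tonian.

A — Cryogenian; B — Quaternary; C — Tonian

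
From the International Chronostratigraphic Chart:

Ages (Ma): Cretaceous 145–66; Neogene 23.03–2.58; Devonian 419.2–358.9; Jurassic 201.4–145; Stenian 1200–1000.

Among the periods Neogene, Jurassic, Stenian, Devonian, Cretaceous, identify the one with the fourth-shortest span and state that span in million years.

Cretaceous, 79 million years

Durations: Neogene 20.45; Jurassic 56.4; Stenian 200; Devonian 60.3; Cretaceous 79 Myr.
Sorted shortest-first: Neogene (20.45), Jurassic (56.4), Devonian (60.3), Cretaceous (79), Stenian (200).
The fourth shortest is Cretaceous at 79 Myr.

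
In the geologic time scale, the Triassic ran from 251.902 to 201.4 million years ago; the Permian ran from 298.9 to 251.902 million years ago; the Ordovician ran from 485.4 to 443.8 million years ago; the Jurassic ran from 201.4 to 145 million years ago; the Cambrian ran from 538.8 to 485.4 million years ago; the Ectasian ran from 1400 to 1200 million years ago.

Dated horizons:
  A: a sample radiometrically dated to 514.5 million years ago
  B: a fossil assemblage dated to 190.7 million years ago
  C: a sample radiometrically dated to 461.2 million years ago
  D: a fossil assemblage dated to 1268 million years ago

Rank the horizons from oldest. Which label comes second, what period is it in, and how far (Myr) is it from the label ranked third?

Sorted oldest-first by Ma: D (1268), A (514.5), C (461.2), B (190.7).
The second oldest is A at 514.5 Ma, which lies in 538.8–485.4 Ma: the Cambrian.
The third oldest is C at 461.2 Ma; separation = |514.5 − 461.2| = 53.3 Myr.

A, in the Cambrian; 53.3 million years to C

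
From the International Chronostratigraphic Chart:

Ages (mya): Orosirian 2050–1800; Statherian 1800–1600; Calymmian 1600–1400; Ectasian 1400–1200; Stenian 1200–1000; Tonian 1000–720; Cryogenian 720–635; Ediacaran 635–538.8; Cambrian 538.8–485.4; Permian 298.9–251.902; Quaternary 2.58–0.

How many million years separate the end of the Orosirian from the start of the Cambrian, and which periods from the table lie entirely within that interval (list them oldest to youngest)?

The Orosirian closes at 1800 Ma and the Cambrian opens at 538.8 Ma, so the interval is 1800 − 538.8 = 1261.2 Myr.
A period fits inside if it starts at or after 1800 Ma and ends at or before 538.8 Ma; oldest first that gives Statherian, Calymmian, Ectasian, Stenian, Tonian, Cryogenian, Ediacaran.

1261.2 million years; Statherian, Calymmian, Ectasian, Stenian, Tonian, Cryogenian, Ediacaran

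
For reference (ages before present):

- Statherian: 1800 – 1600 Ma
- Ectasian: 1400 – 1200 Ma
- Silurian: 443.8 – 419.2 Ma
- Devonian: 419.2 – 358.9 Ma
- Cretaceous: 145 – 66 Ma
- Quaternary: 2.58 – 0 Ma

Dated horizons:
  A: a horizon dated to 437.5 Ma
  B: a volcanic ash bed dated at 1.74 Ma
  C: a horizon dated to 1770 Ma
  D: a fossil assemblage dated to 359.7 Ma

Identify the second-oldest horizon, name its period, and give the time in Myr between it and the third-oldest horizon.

A, in the Silurian; 77.8 million years to D

Larger Ma means older, so oldest first: C 1770 > A 437.5 > D 359.7 > B 1.74.
Counting 2 along gives A (437.5 Ma); the excerpt puts that inside the Silurian, 443.8–419.2 Ma.
Next in line is D (359.7 Ma), and 437.5 − 359.7 = 77.8 Myr.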